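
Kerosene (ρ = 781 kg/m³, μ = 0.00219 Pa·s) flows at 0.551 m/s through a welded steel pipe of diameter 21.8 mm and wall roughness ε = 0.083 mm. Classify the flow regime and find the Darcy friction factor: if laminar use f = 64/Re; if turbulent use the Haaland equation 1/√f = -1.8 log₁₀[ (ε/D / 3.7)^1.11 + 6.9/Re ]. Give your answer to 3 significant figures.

f ≈ 0.0430

Re = ρVD/μ = 781·0.551·0.0218/0.00219 = 4284.
Re > 4000 → turbulent. ε/D = 8.3e-05/0.0218 = 0.00381; Haaland: 1/√f = -1.8 log₁₀[0.000483 + 0.00161] = 4.822, so f = 0.043.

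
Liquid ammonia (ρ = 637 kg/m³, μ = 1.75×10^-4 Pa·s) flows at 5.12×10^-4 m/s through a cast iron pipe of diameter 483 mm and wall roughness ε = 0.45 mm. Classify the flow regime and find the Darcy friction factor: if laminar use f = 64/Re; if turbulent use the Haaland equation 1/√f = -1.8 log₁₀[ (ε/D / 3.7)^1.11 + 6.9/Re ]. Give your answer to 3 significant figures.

Re = ρVD/μ = 637·0.000512·0.483/0.000175 = 900.2.
Re < 2300 → laminar, so f = 64/Re = 0.0711 (roughness is irrelevant in laminar flow).

f ≈ 0.0711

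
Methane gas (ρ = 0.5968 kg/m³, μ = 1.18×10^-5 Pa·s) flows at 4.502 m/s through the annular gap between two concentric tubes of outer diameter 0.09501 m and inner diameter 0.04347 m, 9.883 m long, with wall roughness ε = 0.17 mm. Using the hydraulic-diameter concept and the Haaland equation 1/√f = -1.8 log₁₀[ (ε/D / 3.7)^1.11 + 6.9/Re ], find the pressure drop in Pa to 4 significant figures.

ΔP ≈ 39.77 Pa

Hydraulic diameter D_h = 4A/P = D_o - D_i = 0.09501 - 0.04347 = 0.05154 m.
Re = ρVD_h/μ = 0.5968·4.502·0.05154/1.18e-05 = 1.174e+04.
ε/D_h = 0.00017/0.05154 = 0.0033; Haaland gives 1/√f = -1.8 log₁₀[0.000412+0.000588] = 5.4, so f = 0.03429.
ΔP = f(L/D_h)(ρV²/2) = 0.03429·9.883/0.05154·6.048 = 39.77 Pa.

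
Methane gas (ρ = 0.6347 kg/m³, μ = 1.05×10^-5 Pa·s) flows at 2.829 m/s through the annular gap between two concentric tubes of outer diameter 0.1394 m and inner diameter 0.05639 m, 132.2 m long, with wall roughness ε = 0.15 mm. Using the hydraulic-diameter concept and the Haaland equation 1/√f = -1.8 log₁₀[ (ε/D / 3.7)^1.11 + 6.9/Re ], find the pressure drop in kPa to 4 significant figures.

Hydraulic diameter D_h = 4A/P = D_o - D_i = 0.1394 - 0.05639 = 0.08301 m.
Re = ρVD_h/μ = 0.6347·2.829·0.08301/1.05e-05 = 1.42e+04.
ε/D_h = 0.00015/0.08301 = 0.00181; Haaland gives 1/√f = -1.8 log₁₀[0.000211+0.000486] = 5.682, so f = 0.03097.
ΔP = f(L/D_h)(ρV²/2) = 0.03097·132.2/0.08301·2.54 = 125.3 Pa.
ΔP = 0.1253 kPa.

ΔP ≈ 0.1253 kPa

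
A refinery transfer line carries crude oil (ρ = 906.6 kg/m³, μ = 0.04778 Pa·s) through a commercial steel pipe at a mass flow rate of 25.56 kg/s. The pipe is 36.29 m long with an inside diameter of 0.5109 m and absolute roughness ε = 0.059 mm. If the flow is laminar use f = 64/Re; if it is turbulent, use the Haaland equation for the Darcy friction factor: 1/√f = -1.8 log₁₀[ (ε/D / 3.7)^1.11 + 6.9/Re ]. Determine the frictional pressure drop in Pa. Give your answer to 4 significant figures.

ΔP ≈ 29.23 Pa

A = πD²/4 = π(0.5109)²/4 = 0.205 m²; mean velocity V = ṁ/(ρA) = 25.56/(906.6 · 0.205) = 0.1375 m/s.
Reynolds number Re = ρVD/μ = 906.6 · 0.1375 · 0.5109 / 0.0478 = 1333.
Re < 2300 → laminar flow, so f = 64/Re = 64/1333 = 0.04801 (the turbulent correlation is not needed).
Darcy-Weisbach: ΔP = f(L/D)(ρV²/2) = 0.04801·(36.29/0.5109)·(906.6·0.1375²/2) = 0.04801·71.03·8.573 = 29.23 Pa.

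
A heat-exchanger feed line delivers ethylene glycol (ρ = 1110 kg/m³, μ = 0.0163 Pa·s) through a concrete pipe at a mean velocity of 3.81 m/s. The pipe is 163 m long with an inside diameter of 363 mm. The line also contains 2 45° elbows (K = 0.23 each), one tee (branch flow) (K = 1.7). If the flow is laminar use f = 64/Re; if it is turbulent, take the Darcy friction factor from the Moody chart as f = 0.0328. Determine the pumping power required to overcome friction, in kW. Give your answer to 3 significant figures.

P ≈ 53.6 kW

Reynolds number Re = ρVD/μ = 1110 · 3.81 · 0.363 / 0.0163 = 9.418e+04.
Re > 4000 → turbulent; use the Moody-chart value f = 0.0328.
Total minor-loss coefficient ΣK = 2·0.23 + 1·1.7 = 2.16.
ΔP = [f·L/D + ΣK]·(ρV²/2) = [0.0328·163/0.363 + 2.16]·(1110·3.81²/2) = [14.73 + 2.16]·8056 = 1.361e+05 Pa.
Q = V·A = 3.81·0.1035 = 0.3943 m³/s.
Pumping power P = QΔP = 0.3943·1.361e+05 = 53650 W = 53.6 kW.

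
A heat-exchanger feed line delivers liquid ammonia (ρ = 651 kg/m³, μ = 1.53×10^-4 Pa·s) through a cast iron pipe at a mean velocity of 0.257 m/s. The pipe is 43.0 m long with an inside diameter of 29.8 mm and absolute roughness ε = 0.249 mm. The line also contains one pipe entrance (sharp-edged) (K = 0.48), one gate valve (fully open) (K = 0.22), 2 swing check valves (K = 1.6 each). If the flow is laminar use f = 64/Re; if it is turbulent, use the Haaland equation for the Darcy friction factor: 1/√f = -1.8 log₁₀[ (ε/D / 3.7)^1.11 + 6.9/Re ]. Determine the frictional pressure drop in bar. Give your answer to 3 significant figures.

ΔP ≈ 0.0125 bar

Reynolds number Re = ρVD/μ = 651 · 0.257 · 0.0298 / 0.000153 = 3.259e+04.
Re > 4000 → turbulent. Relative roughness ε/D = 0.000249/0.0298 = 0.00836. Haaland: 1/√f = -1.8 log₁₀[(0.00836/3.7)^1.11 + 6.9/3.259e+04] = -1.8 log₁₀[0.00116 + 0.000212] = 5.156, so f = 0.03762.
Total minor-loss coefficient ΣK = 1·0.48 + 1·0.22 + 2·1.6 = 3.9.
ΔP = [f·L/D + ΣK]·(ρV²/2) = [0.03762·43/0.0298 + 3.9]·(651·0.257²/2) = [54.29 + 3.9]·21.5 = 1251 Pa.
ΔP = 1251 Pa = 0.0125 bar.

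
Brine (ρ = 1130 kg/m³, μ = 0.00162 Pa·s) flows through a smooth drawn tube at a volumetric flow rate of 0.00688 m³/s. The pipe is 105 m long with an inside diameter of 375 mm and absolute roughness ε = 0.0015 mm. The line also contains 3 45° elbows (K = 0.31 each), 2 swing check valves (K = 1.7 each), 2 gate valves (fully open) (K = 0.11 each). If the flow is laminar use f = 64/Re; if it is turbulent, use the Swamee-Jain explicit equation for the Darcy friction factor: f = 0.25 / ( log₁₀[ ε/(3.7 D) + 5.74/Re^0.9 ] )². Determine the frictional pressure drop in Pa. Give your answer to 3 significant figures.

ΔP ≈ 26.7 Pa

Cross-sectional area A = πD²/4 = π(0.375)²/4 = 0.1104 m²; mean velocity V = Q/A = 0.00688/0.1104 = 0.06229 m/s.
Reynolds number Re = ρVD/μ = 1130 · 0.06229 · 0.375 / 0.00162 = 1.629e+04.
Re > 4000 → turbulent. Relative roughness ε/D = 1.5e-06/0.375 = 4e-06. Swamee-Jain: f = 0.25/(log₁₀[4e-06/3.7 + 5.74/1.629e+04^0.9])² = 0.25/(log₁₀[1.08e-06 + 0.000929])² = 0.25/(-3.031)² = 0.02721.
Total minor-loss coefficient ΣK = 3·0.31 + 2·1.7 + 2·0.11 = 4.55.
ΔP = [f·L/D + ΣK]·(ρV²/2) = [0.02721·105/0.375 + 4.55]·(1130·0.06229²/2) = [7.617 + 4.55]·2.192 = 26.68 Pa.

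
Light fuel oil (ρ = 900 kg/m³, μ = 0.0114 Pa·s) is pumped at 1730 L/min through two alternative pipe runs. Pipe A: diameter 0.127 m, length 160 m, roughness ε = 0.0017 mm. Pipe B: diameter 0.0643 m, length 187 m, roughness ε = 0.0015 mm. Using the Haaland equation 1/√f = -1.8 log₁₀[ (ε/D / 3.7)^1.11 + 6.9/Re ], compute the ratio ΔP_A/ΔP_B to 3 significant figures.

Pipe A: V = Q/A = 0.02883/0.01267 = 2.276 m/s; Re = 2.282e+04; ε/D = 1.34e-05; Haaland → f = 0.02494; ΔP_A = f(L/D)(ρV²/2) = 7.324e+04 Pa.
Pipe B: V = Q/A = 0.02883/0.003247 = 8.879 m/s; Re = 4.507e+04; ε/D = 2.33e-05; Haaland → f = 0.02126; ΔP_B = f(L/D)(ρV²/2) = 2.194e+06 Pa.
ΔP_A/ΔP_B = 7.324e+04/2.194e+06 = 0.0334.

ΔP_A/ΔP_B ≈ 0.0334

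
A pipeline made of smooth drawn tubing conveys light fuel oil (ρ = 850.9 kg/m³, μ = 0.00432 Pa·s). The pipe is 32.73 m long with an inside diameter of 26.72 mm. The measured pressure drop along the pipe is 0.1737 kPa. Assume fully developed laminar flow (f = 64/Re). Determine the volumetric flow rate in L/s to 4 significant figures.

For laminar flow, f = 64/Re with Re = ρVD/μ, so Darcy-Weisbach reduces to ΔP = 32μLV/D². Solving for V: V = ΔP·D²/(32μL) = 173.7·(0.02672)²/(32·0.00432·32.73) = 0.02741 m/s.
Check: Re = ρVD/μ = 850.9·0.02741·0.02672/0.00432 = 144.3 < 2300, so the laminar assumption holds.
Q = V·A = 0.02741·(π/4·0.02672²) = 1.537e-05 m³/s = 0.01537 L/s.

Q ≈ 0.01537 L/s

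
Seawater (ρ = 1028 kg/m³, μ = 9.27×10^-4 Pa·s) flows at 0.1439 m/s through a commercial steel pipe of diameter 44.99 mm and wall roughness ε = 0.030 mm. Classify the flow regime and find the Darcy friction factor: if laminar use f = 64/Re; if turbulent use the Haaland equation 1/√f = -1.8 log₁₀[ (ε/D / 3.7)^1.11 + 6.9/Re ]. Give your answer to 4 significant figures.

f ≈ 0.03460

Re = ρVD/μ = 1028·0.1439·0.04499/0.000927 = 7179.
Re > 4000 → turbulent. ε/D = 3e-05/0.04499 = 0.000667; Haaland: 1/√f = -1.8 log₁₀[6.98e-05 + 0.000961] = 5.376, so f = 0.0346.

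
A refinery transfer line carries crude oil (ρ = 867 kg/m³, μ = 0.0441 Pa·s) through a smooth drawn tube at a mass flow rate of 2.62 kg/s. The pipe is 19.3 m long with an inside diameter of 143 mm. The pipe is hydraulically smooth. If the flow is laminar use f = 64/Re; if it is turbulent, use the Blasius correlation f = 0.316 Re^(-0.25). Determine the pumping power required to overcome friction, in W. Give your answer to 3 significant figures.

P ≈ 0.757 W

A = πD²/4 = π(0.143)²/4 = 0.01606 m²; mean velocity V = ṁ/(ρA) = 2.62/(867 · 0.01606) = 0.1882 m/s.
Reynolds number Re = ρVD/μ = 867 · 0.1882 · 0.143 / 0.0441 = 529.
Re < 2300 → laminar flow, so f = 64/Re = 64/529 = 0.121 (the turbulent correlation is not needed).
Darcy-Weisbach: ΔP = f(L/D)(ρV²/2) = 0.121·(19.3/0.143)·(867·0.1882²/2) = 0.121·135·15.35 = 250.6 Pa.
Q = ṁ/ρ = 2.62/867 = 0.003022 m³/s.
Pumping power P = QΔP = 0.003022·250.6 = 0.7573 W = 0.757 W.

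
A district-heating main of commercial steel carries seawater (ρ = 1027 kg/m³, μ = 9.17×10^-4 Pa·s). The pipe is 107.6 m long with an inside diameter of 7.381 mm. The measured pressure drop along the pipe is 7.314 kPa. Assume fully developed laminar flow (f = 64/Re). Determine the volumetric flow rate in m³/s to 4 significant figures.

Q ≈ 5.400×10^-6 m³/s

For laminar flow, f = 64/Re with Re = ρVD/μ, so Darcy-Weisbach reduces to ΔP = 32μLV/D². Solving for V: V = ΔP·D²/(32μL) = 7314·(0.007381)²/(32·0.000917·107.6) = 0.1262 m/s.
Check: Re = ρVD/μ = 1027·0.1262·0.007381/0.000917 = 1043 < 2300, so the laminar assumption holds.
Q = V·A = 0.1262·(π/4·0.007381²) = 5.4e-06 m³/s = 5.400×10^-6 m³/s.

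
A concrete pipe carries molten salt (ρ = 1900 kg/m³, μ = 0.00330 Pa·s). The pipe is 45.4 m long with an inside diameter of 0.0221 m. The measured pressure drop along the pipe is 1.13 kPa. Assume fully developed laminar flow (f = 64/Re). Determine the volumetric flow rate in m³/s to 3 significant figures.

For laminar flow, f = 64/Re with Re = ρVD/μ, so Darcy-Weisbach reduces to ΔP = 32μLV/D². Solving for V: V = ΔP·D²/(32μL) = 1130·(0.0221)²/(32·0.0033·45.4) = 0.1151 m/s.
Check: Re = ρVD/μ = 1900·0.1151·0.0221/0.0033 = 1465 < 2300, so the laminar assumption holds.
Q = V·A = 0.1151·(π/4·0.0221²) = 4.416e-05 m³/s = 4.42×10^-5 m³/s.

Q ≈ 4.42×10^-5 m³/s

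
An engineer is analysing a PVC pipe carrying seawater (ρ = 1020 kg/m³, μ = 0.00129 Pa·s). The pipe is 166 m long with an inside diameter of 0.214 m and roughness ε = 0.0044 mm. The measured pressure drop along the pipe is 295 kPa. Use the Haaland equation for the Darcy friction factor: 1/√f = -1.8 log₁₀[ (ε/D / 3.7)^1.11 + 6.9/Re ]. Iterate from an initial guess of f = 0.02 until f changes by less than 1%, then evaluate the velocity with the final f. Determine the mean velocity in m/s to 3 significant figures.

V ≈ 8.06 m/s

Rearranging Darcy-Weisbach: V = √(2·ΔP·D/(f·L·ρ)). With ε/D = 4.4e-06/0.214 = 2.06e-05, iterate starting from f = 0.02:
  f = 0.02 → V = √(2·2.95e+05·0.214/(0.02·166·1020)) = 6.106 m/s; Re = ρVD/μ = 1.033e+06; f → 0.01192
  f = 0.01192 → V = 7.91 m/s; Re = 1.338e+06; f → 0.01151
  f = 0.01151 → V = 8.05 m/s; Re = 1.362e+06; f → 0.01148
Converged (Δf/f < 1%). With the final f = 0.01148: V = √(2·2.95e+05·0.214/(0.01148·166·1020)) = 8.059 m/s.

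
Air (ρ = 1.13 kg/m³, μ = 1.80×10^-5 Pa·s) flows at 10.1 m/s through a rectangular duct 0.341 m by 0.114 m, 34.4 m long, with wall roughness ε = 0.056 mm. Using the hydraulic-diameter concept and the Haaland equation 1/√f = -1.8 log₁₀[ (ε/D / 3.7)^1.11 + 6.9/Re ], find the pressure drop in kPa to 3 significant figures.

Hydraulic diameter D_h = 4A/P = 4·(0.341·0.114)/(2·(0.341+0.114)) = 0.1555/0.91 = 0.1709 m.
Re = ρVD_h/μ = 1.13·10.1·0.1709/1.8e-05 = 1.083e+05.
ε/D_h = 5.6e-05/0.1709 = 0.000328; Haaland gives 1/√f = -1.8 log₁₀[3.17e-05+6.37e-05] = 7.237, so f = 0.0191.
ΔP = f(L/D_h)(ρV²/2) = 0.0191·34.4/0.1709·57.64 = 221.6 Pa.
ΔP = 0.222 kPa.

ΔP ≈ 0.222 kPa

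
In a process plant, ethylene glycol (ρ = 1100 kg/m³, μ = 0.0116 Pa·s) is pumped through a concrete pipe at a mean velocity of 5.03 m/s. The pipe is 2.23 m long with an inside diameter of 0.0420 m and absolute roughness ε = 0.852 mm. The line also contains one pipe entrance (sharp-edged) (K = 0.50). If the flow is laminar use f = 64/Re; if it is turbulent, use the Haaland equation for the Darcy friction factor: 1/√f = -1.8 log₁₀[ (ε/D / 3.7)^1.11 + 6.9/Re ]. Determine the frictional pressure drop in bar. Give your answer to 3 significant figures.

Reynolds number Re = ρVD/μ = 1100 · 5.03 · 0.042 / 0.0116 = 2.003e+04.
Re > 4000 → turbulent. Relative roughness ε/D = 0.000852/0.042 = 0.0203. Haaland: 1/√f = -1.8 log₁₀[(0.0203/3.7)^1.11 + 6.9/2.003e+04] = -1.8 log₁₀[0.00309 + 0.000344] = 4.435, so f = 0.05084.
Total minor-loss coefficient ΣK = 1·0.5 = 0.5.
ΔP = [f·L/D + ΣK]·(ρV²/2) = [0.05084·2.23/0.042 + 0.5]·(1100·5.03²/2) = [2.699 + 0.5]·1.392e+04 = 4.452e+04 Pa.
ΔP = 4.452e+04 Pa = 0.445 bar.

ΔP ≈ 0.445 bar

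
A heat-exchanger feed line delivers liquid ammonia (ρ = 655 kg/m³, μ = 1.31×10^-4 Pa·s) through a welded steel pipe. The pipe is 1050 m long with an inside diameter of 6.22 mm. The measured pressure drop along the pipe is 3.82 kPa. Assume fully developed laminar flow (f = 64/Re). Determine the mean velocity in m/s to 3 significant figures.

For laminar flow, f = 64/Re with Re = ρVD/μ, so Darcy-Weisbach reduces to ΔP = 32μLV/D². Solving for V: V = ΔP·D²/(32μL) = 3820·(0.00622)²/(32·0.000131·1050) = 0.03358 m/s.
Check: Re = ρVD/μ = 655·0.03358·0.00622/0.000131 = 1044 < 2300, so the laminar assumption holds.

V ≈ 0.0336 m/s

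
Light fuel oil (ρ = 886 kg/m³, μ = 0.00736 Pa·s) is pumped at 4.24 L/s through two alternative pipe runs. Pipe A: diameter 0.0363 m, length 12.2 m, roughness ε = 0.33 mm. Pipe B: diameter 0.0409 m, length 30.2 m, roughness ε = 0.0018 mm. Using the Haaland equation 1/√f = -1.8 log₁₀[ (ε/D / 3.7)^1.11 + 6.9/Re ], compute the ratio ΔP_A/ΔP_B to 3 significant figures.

Pipe A: V = Q/A = 0.00424/0.001035 = 4.097 m/s; Re = 1.79e+04; ε/D = 0.00909; Haaland → f = 0.03989; ΔP_A = f(L/D)(ρV²/2) = 9.97e+04 Pa.
Pipe B: V = Q/A = 0.00424/0.001314 = 3.227 m/s; Re = 1.589e+04; ε/D = 4.4e-05; Haaland → f = 0.02736; ΔP_B = f(L/D)(ρV²/2) = 9.32e+04 Pa.
ΔP_A/ΔP_B = 9.97e+04/9.32e+04 = 1.07.

ΔP_A/ΔP_B ≈ 1.07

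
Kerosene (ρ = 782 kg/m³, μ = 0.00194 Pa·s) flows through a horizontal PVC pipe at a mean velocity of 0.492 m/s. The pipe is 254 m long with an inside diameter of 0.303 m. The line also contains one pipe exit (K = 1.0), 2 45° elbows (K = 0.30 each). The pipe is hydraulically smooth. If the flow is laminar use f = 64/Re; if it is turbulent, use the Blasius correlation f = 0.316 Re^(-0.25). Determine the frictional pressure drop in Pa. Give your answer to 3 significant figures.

Reynolds number Re = ρVD/μ = 782 · 0.492 · 0.303 / 0.00194 = 6.009e+04.
Re > 4000 → turbulent. Smooth-pipe (Blasius): f = 0.316 Re^(-0.25) = 0.316/(6.009e+04)^0.25 = 0.02018.
Total minor-loss coefficient ΣK = 1·1 + 2·0.3 = 1.6.
ΔP = [f·L/D + ΣK]·(ρV²/2) = [0.02018·254/0.303 + 1.6]·(782·0.492²/2) = [16.92 + 1.6]·94.65 = 1753 Pa.

ΔP ≈ 1750 Pa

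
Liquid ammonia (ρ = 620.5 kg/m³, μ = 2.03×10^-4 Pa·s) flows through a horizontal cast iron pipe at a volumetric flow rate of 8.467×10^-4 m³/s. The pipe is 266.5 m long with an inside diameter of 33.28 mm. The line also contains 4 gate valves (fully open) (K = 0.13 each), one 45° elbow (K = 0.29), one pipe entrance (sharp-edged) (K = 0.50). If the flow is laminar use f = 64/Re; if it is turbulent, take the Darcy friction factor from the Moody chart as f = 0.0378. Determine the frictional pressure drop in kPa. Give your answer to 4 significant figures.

ΔP ≈ 89.36 kPa

Cross-sectional area A = πD²/4 = π(0.03328)²/4 = 0.0008699 m²; mean velocity V = Q/A = 0.0008467/0.0008699 = 0.9734 m/s.
Reynolds number Re = ρVD/μ = 620.5 · 0.9734 · 0.03328 / 0.000203 = 9.902e+04.
Re > 4000 → turbulent; use the Moody-chart value f = 0.0378.
Total minor-loss coefficient ΣK = 4·0.13 + 1·0.29 + 1·0.5 = 1.31.
ΔP = [f·L/D + ΣK]·(ρV²/2) = [0.0378·266.5/0.03328 + 1.31]·(620.5·0.9734²/2) = [302.7 + 1.31]·293.9 = 8.936e+04 Pa.
ΔP = 8.936e+04 Pa = 89.36 kPa.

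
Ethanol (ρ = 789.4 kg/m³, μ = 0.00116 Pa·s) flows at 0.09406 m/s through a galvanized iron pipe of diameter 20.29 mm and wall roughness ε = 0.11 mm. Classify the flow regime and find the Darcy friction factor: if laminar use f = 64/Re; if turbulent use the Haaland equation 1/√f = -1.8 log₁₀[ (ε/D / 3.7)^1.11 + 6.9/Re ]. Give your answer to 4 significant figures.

Re = ρVD/μ = 789.4·0.09406·0.02029/0.00116 = 1299.
Re < 2300 → laminar, so f = 64/Re = 0.04928 (roughness is irrelevant in laminar flow).

f ≈ 0.04928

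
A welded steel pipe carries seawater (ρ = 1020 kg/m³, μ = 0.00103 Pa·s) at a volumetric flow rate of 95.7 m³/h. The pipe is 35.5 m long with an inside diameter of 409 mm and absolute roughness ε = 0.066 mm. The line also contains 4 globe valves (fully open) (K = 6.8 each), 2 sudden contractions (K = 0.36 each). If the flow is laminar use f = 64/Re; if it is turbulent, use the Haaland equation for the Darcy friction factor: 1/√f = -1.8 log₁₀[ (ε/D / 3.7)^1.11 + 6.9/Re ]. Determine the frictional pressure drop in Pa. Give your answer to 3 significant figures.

ΔP ≈ 618 Pa

Q = 95.7 m³/h = 95.7/3600 = 0.02658 m³/s.
Cross-sectional area A = πD²/4 = π(0.409)²/4 = 0.1314 m²; mean velocity V = Q/A = 0.02658/0.1314 = 0.2023 m/s.
Reynolds number Re = ρVD/μ = 1020 · 0.2023 · 0.409 / 0.00103 = 8.195e+04.
Re > 4000 → turbulent. Relative roughness ε/D = 6.6e-05/0.409 = 0.000161. Haaland: 1/√f = -1.8 log₁₀[(0.000161/3.7)^1.11 + 6.9/8.195e+04] = -1.8 log₁₀[1.45e-05 + 8.42e-05] = 7.211, so f = 0.01923.
Total minor-loss coefficient ΣK = 4·6.8 + 2·0.36 = 27.9.
ΔP = [f·L/D + ΣK]·(ρV²/2) = [0.01923·35.5/0.409 + 27.9]·(1020·0.2023²/2) = [1.669 + 27.9]·20.88 = 617.8 Pa.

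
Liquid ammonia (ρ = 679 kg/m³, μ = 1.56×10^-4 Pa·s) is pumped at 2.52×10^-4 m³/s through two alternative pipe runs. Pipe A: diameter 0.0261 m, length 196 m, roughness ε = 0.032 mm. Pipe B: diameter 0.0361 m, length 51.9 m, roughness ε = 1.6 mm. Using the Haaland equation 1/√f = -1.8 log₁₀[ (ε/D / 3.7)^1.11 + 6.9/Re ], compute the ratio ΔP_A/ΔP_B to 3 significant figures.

ΔP_A/ΔP_B ≈ 6.74

Pipe A: V = Q/A = 0.000252/0.000535 = 0.471 m/s; Re = 5.351e+04; ε/D = 0.00123; Haaland → f = 0.02415; ΔP_A = f(L/D)(ρV²/2) = 1.366e+04 Pa.
Pipe B: V = Q/A = 0.000252/0.001024 = 0.2462 m/s; Re = 3.869e+04; ε/D = 0.0443; Haaland → f = 0.06851; ΔP_B = f(L/D)(ρV²/2) = 2027 Pa.
ΔP_A/ΔP_B = 1.366e+04/2027 = 6.74.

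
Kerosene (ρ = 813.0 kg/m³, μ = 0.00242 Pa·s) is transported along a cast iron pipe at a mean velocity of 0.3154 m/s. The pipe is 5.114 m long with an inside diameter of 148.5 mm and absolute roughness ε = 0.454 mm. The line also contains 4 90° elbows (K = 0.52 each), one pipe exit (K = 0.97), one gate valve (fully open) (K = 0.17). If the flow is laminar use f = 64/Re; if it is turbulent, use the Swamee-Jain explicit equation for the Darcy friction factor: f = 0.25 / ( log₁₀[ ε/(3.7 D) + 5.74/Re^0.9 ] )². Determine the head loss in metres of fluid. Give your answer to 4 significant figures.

Reynolds number Re = ρVD/μ = 813 · 0.3154 · 0.1485 / 0.00242 = 1.573e+04.
Re > 4000 → turbulent. Relative roughness ε/D = 0.000454/0.1485 = 0.00306. Swamee-Jain: f = 0.25/(log₁₀[0.00306/3.7 + 5.74/1.573e+04^0.9])² = 0.25/(log₁₀[0.000826 + 0.000959])² = 0.25/(-2.748)² = 0.0331.
Total minor-loss coefficient ΣK = 4·0.52 + 1·0.97 + 1·0.17 = 3.22.
ΔP = [f·L/D + ΣK]·(ρV²/2) = [0.0331·5.114/0.1485 + 3.22]·(813·0.3154²/2) = [1.14 + 3.22]·40.44 = 176.3 Pa.
Head loss h_f = ΔP/(ρg) = 176.3/(813·9.81) = 0.02211 m.

h_f ≈ 0.02211 m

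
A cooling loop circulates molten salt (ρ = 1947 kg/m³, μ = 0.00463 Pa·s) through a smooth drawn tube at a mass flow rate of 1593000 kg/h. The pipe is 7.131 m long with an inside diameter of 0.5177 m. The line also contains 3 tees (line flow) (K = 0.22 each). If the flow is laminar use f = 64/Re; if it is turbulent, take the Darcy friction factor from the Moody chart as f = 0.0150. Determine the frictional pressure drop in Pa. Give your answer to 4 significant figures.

ΔP ≈ 983.5 Pa

ṁ = 1593000 kg/h = 1593000/3600 = 442.5 kg/s.
A = πD²/4 = π(0.5177)²/4 = 0.2105 m²; mean velocity V = ṁ/(ρA) = 442.5/(1947 · 0.2105) = 1.08 m/s.
Reynolds number Re = ρVD/μ = 1947 · 1.08 · 0.5177 / 0.00463 = 2.351e+05.
Re > 4000 → turbulent; use the Moody-chart value f = 0.0150.
Total minor-loss coefficient ΣK = 3·0.22 = 0.66.
ΔP = [f·L/D + ΣK]·(ρV²/2) = [0.015·7.131/0.5177 + 0.66]·(1947·1.08²/2) = [0.2066 + 0.66]·1135 = 983.5 Pa.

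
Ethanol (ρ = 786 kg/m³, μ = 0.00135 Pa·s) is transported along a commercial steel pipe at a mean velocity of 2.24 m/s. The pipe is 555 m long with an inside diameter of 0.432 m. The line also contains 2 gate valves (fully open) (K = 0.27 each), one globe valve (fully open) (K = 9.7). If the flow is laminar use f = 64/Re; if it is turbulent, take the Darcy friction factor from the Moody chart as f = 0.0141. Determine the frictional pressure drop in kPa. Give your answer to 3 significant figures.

ΔP ≈ 55.9 kPa

Reynolds number Re = ρVD/μ = 786 · 2.24 · 0.432 / 0.00135 = 5.634e+05.
Re > 4000 → turbulent; use the Moody-chart value f = 0.0141.
Total minor-loss coefficient ΣK = 2·0.27 + 1·9.7 = 10.2.
ΔP = [f·L/D + ΣK]·(ρV²/2) = [0.0141·555/0.432 + 10.2]·(786·2.24²/2) = [18.11 + 10.2]·1972 = 5.591e+04 Pa.
ΔP = 5.591e+04 Pa = 55.9 kPa.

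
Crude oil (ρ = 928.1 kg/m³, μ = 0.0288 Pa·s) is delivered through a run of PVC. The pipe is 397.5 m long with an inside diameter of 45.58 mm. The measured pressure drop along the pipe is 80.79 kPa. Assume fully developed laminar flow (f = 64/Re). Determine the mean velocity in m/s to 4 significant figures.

V ≈ 0.4582 m/s

For laminar flow, f = 64/Re with Re = ρVD/μ, so Darcy-Weisbach reduces to ΔP = 32μLV/D². Solving for V: V = ΔP·D²/(32μL) = 8.079e+04·(0.04558)²/(32·0.0288·397.5) = 0.4582 m/s.
Check: Re = ρVD/μ = 928.1·0.4582·0.04558/0.0288 = 673 < 2300, so the laminar assumption holds.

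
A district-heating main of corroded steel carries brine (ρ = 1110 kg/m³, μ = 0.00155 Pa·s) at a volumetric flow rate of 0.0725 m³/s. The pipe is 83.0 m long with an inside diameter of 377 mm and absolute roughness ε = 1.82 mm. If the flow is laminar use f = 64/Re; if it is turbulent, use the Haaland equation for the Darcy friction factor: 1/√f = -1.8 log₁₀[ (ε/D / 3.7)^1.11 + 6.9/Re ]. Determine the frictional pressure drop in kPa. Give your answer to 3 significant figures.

Cross-sectional area A = πD²/4 = π(0.377)²/4 = 0.1116 m²; mean velocity V = Q/A = 0.0725/0.1116 = 0.6495 m/s.
Reynolds number Re = ρVD/μ = 1110 · 0.6495 · 0.377 / 0.00155 = 1.753e+05.
Re > 4000 → turbulent. Relative roughness ε/D = 0.00182/0.377 = 0.00483. Haaland: 1/√f = -1.8 log₁₀[(0.00483/3.7)^1.11 + 6.9/1.753e+05] = -1.8 log₁₀[0.000628 + 3.94e-05] = 5.716, so f = 0.03061.
Darcy-Weisbach: ΔP = f(L/D)(ρV²/2) = 0.03061·(83/0.377)·(1110·0.6495²/2) = 0.03061·220.2·234.1 = 1578 Pa.
ΔP = 1578 Pa = 1.58 kPa.

ΔP ≈ 1.58 kPa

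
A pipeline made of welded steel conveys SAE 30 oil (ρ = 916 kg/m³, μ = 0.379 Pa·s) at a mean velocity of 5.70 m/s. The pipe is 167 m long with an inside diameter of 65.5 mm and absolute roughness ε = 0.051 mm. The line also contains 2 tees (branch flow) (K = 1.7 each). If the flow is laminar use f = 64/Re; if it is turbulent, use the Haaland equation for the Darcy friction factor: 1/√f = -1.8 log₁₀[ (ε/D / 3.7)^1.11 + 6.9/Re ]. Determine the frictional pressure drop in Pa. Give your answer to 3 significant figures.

ΔP ≈ 2.74×10^6 Pa

Reynolds number Re = ρVD/μ = 916 · 5.7 · 0.0655 / 0.379 = 902.3.
Re < 2300 → laminar flow, so f = 64/Re = 64/902.3 = 0.07093 (the turbulent correlation is not needed).
Total minor-loss coefficient ΣK = 2·1.7 = 3.4.
ΔP = [f·L/D + ΣK]·(ρV²/2) = [0.07093·167/0.0655 + 3.4]·(916·5.7²/2) = [180.8 + 3.4]·1.488e+04 = 2.741e+06 Pa.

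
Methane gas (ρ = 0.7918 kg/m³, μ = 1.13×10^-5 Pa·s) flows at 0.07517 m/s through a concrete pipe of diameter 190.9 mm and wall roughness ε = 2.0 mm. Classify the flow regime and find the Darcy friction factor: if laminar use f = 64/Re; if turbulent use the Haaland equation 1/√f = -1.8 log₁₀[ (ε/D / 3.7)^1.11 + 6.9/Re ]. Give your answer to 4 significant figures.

f ≈ 0.06365

Re = ρVD/μ = 0.7918·0.07517·0.1909/1.13e-05 = 1006.
Re < 2300 → laminar, so f = 64/Re = 0.06365 (roughness is irrelevant in laminar flow).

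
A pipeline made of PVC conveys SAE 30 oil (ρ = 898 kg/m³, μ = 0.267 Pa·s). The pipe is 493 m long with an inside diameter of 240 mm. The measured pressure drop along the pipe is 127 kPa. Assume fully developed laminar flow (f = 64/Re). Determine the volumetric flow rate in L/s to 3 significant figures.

Q ≈ 78.6 L/s

For laminar flow, f = 64/Re with Re = ρVD/μ, so Darcy-Weisbach reduces to ΔP = 32μLV/D². Solving for V: V = ΔP·D²/(32μL) = 1.27e+05·(0.24)²/(32·0.267·493) = 1.737 m/s.
Check: Re = ρVD/μ = 898·1.737·0.24/0.267 = 1402 < 2300, so the laminar assumption holds.
Q = V·A = 1.737·(π/4·0.24²) = 0.07857 m³/s = 78.6 L/s.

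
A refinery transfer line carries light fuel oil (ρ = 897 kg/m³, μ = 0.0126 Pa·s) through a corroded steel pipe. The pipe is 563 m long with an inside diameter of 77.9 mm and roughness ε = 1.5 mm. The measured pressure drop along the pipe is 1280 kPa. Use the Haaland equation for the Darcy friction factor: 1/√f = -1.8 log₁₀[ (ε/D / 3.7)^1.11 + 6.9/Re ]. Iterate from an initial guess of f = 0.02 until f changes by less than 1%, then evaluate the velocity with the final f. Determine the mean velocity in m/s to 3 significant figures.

Rearranging Darcy-Weisbach: V = √(2·ΔP·D/(f·L·ρ)). With ε/D = 0.0015/0.0779 = 0.0193, iterate starting from f = 0.02:
  f = 0.02 → V = √(2·1.28e+06·0.0779/(0.02·563·897)) = 4.443 m/s; Re = ρVD/μ = 2.464e+04; f → 0.04958
  f = 0.04958 → V = 2.822 m/s; Re = 1.565e+04; f → 0.05044
  f = 0.05044 → V = 2.798 m/s; Re = 1.552e+04; f → 0.05046
Converged (Δf/f < 1%). With the final f = 0.05046: V = √(2·1.28e+06·0.0779/(0.05046·563·897)) = 2.798 m/s.

V ≈ 2.80 m/s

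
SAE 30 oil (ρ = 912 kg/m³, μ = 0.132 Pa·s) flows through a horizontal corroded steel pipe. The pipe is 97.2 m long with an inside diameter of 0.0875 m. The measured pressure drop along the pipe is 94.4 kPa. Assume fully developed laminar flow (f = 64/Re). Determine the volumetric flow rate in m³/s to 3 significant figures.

Q ≈ 0.0106 m³/s

For laminar flow, f = 64/Re with Re = ρVD/μ, so Darcy-Weisbach reduces to ΔP = 32μLV/D². Solving for V: V = ΔP·D²/(32μL) = 9.44e+04·(0.0875)²/(32·0.132·97.2) = 1.76 m/s.
Check: Re = ρVD/μ = 912·1.76·0.0875/0.132 = 1064 < 2300, so the laminar assumption holds.
Q = V·A = 1.76·(π/4·0.0875²) = 0.01059 m³/s = 0.0106 m³/s.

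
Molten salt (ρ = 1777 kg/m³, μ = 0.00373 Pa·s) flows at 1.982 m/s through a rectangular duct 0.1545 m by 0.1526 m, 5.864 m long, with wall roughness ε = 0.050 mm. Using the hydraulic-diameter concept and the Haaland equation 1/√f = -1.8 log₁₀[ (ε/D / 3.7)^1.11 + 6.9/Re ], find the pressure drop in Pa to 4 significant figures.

Hydraulic diameter D_h = 4A/P = 4·(0.1545·0.1526)/(2·(0.1545+0.1526)) = 0.09431/0.6142 = 0.1535 m.
Re = ρVD_h/μ = 1777·1.982·0.1535/0.00373 = 1.45e+05.
ε/D_h = 5e-05/0.1535 = 0.000326; Haaland gives 1/√f = -1.8 log₁₀[3.15e-05+4.76e-05] = 7.383, so f = 0.01834.
ΔP = f(L/D_h)(ρV²/2) = 0.01834·5.864/0.1535·3490 = 2445 Pa.

ΔP ≈ 2445 Pa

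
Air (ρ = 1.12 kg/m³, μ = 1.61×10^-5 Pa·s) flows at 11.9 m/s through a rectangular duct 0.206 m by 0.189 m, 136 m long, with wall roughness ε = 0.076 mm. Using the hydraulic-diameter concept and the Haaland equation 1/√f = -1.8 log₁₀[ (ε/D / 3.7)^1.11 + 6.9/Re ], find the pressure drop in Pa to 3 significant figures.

ΔP ≈ 1010 Pa

Hydraulic diameter D_h = 4A/P = 4·(0.206·0.189)/(2·(0.206+0.189)) = 0.1557/0.79 = 0.1971 m.
Re = ρVD_h/μ = 1.12·11.9·0.1971/1.61e-05 = 1.632e+05.
ε/D_h = 7.6e-05/0.1971 = 0.000386; Haaland gives 1/√f = -1.8 log₁₀[3.8e-05+4.23e-05] = 7.372, so f = 0.0184.
ΔP = f(L/D_h)(ρV²/2) = 0.0184·136/0.1971·79.3 = 1007 Pa.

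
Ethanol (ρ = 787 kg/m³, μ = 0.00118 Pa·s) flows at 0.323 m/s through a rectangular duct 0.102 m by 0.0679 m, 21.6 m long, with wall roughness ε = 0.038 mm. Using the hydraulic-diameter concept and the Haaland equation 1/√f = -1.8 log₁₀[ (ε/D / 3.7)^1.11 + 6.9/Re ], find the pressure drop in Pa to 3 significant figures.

Hydraulic diameter D_h = 4A/P = 4·(0.102·0.0679)/(2·(0.102+0.0679)) = 0.0277/0.3398 = 0.08153 m.
Re = ρVD_h/μ = 787·0.323·0.08153/0.00118 = 1.756e+04.
ε/D_h = 3.8e-05/0.08153 = 0.000466; Haaland gives 1/√f = -1.8 log₁₀[4.69e-05+0.000393] = 6.042, so f = 0.02739.
ΔP = f(L/D_h)(ρV²/2) = 0.02739·21.6/0.08153·41.05 = 297.9 Pa.

ΔP ≈ 298 Pa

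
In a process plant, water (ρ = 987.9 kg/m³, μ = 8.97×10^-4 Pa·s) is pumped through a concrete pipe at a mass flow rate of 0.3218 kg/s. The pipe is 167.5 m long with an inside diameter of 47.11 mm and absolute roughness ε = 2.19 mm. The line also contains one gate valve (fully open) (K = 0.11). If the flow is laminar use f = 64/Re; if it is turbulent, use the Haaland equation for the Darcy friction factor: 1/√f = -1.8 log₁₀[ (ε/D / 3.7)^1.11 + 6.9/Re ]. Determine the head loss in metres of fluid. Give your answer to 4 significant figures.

A = πD²/4 = π(0.04711)²/4 = 0.001743 m²; mean velocity V = ṁ/(ρA) = 0.3218/(987.9 · 0.001743) = 0.1869 m/s.
Reynolds number Re = ρVD/μ = 987.9 · 0.1869 · 0.04711 / 0.000897 = 9696.
Re > 4000 → turbulent. Relative roughness ε/D = 0.00219/0.04711 = 0.0465. Haaland: 1/√f = -1.8 log₁₀[(0.0465/3.7)^1.11 + 6.9/9696] = -1.8 log₁₀[0.00776 + 0.000712] = 3.729, so f = 0.0719.
Total minor-loss coefficient ΣK = 1·0.11 = 0.11.
ΔP = [f·L/D + ΣK]·(ρV²/2) = [0.0719·167.5/0.04711 + 0.11]·(987.9·0.1869²/2) = [255.6 + 0.11]·17.25 = 4412 Pa.
Head loss h_f = ΔP/(ρg) = 4412/(987.9·9.81) = 0.4552 m.

h_f ≈ 0.4552 m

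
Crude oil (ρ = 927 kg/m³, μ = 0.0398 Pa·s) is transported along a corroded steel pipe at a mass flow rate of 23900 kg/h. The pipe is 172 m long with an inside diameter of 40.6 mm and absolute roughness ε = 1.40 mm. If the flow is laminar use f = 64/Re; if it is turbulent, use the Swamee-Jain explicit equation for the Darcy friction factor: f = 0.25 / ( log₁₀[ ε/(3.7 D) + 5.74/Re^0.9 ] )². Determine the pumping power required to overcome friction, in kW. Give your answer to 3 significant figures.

P ≈ 29.1 kW

ṁ = 23900 kg/h = 23900/3600 = 6.639 kg/s.
A = πD²/4 = π(0.0406)²/4 = 0.001295 m²; mean velocity V = ṁ/(ρA) = 6.639/(927 · 0.001295) = 5.532 m/s.
Reynolds number Re = ρVD/μ = 927 · 5.532 · 0.0406 / 0.0398 = 5231.
Re > 4000 → turbulent. Relative roughness ε/D = 0.0014/0.0406 = 0.0345. Swamee-Jain: f = 0.25/(log₁₀[0.0345/3.7 + 5.74/5231^0.9])² = 0.25/(log₁₀[0.00932 + 0.00258])² = 0.25/(-1.924)² = 0.06751.
Darcy-Weisbach: ΔP = f(L/D)(ρV²/2) = 0.06751·(172/0.0406)·(927·5.532²/2) = 0.06751·4236·1.418e+04 = 4.057e+06 Pa.
Q = ṁ/ρ = 6.639/927 = 0.007162 m³/s.
Pumping power P = QΔP = 0.007162·4.057e+06 = 29050 W = 29.1 kW.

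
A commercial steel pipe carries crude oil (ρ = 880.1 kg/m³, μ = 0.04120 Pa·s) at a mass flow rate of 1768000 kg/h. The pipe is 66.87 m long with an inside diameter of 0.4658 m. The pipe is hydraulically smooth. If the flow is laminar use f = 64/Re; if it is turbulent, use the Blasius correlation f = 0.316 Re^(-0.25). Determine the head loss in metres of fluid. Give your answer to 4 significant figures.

ṁ = 1768000 kg/h = 1768000/3600 = 491.1 kg/s.
A = πD²/4 = π(0.4658)²/4 = 0.1704 m²; mean velocity V = ṁ/(ρA) = 491.1/(880.1 · 0.1704) = 3.275 m/s.
Reynolds number Re = ρVD/μ = 880.1 · 3.275 · 0.4658 / 0.0412 = 3.258e+04.
Re > 4000 → turbulent. Smooth-pipe (Blasius): f = 0.316 Re^(-0.25) = 0.316/(3.258e+04)^0.25 = 0.02352.
Darcy-Weisbach: ΔP = f(L/D)(ρV²/2) = 0.02352·(66.87/0.4658)·(880.1·3.275²/2) = 0.02352·143.6·4719 = 1.593e+04 Pa.
Head loss h_f = ΔP/(ρg) = 1.593e+04/(880.1·9.81) = 1.845 m.

h_f ≈ 1.845 m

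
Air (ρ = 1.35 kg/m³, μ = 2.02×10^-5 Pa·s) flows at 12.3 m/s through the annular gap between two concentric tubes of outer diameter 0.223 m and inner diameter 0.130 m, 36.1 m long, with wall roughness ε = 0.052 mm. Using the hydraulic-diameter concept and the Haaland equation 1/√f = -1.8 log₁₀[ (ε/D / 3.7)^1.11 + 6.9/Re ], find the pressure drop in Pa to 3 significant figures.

ΔP ≈ 834 Pa

Hydraulic diameter D_h = 4A/P = D_o - D_i = 0.223 - 0.13 = 0.093 m.
Re = ρVD_h/μ = 1.35·12.3·0.093/2.02e-05 = 7.645e+04.
ε/D_h = 5.2e-05/0.093 = 0.000559; Haaland gives 1/√f = -1.8 log₁₀[5.74e-05+9.03e-05] = 6.895, so f = 0.02103.
ΔP = f(L/D_h)(ρV²/2) = 0.02103·36.1/0.093·102.1 = 833.8 Pa.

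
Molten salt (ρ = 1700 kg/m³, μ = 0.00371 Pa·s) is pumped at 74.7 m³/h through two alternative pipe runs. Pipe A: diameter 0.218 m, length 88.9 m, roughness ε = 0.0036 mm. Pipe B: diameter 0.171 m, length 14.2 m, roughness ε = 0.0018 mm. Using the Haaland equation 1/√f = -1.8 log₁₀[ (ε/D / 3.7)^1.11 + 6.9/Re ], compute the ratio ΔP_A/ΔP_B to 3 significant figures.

Pipe A: V = Q/A = 0.02075/0.03733 = 0.5559 m/s; Re = 5.553e+04; ε/D = 1.65e-05; Haaland → f = 0.02027; ΔP_A = f(L/D)(ρV²/2) = 2172 Pa.
Pipe B: V = Q/A = 0.02075/0.02297 = 0.9035 m/s; Re = 7.08e+04; ε/D = 1.05e-05; Haaland → f = 0.01921; ΔP_B = f(L/D)(ρV²/2) = 1107 Pa.
ΔP_A/ΔP_B = 2172/1107 = 1.96.

ΔP_A/ΔP_B ≈ 1.96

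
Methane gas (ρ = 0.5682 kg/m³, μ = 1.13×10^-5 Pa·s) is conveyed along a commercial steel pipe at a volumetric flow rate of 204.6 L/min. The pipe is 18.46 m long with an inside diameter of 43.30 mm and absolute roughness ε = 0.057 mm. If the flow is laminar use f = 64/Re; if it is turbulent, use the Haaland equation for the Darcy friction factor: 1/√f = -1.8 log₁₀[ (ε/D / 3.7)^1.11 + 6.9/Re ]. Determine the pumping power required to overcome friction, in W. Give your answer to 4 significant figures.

Q = 204.6 L/min = 204.6/60000 = 0.00341 m³/s.
Cross-sectional area A = πD²/4 = π(0.0433)²/4 = 0.001473 m²; mean velocity V = Q/A = 0.00341/0.001473 = 2.316 m/s.
Reynolds number Re = ρVD/μ = 0.5682 · 2.316 · 0.0433 / 1.13e-05 = 5042.
Re > 4000 → turbulent. Relative roughness ε/D = 5.7e-05/0.0433 = 0.00132. Haaland: 1/√f = -1.8 log₁₀[(0.00132/3.7)^1.11 + 6.9/5042] = -1.8 log₁₀[0.000149 + 0.00137] = 5.074, so f = 0.03884.
Darcy-Weisbach: ΔP = f(L/D)(ρV²/2) = 0.03884·(18.46/0.0433)·(0.5682·2.316²/2) = 0.03884·426.3·1.524 = 25.23 Pa.
Pumping power P = QΔP = 0.00341·25.23 = 0.086022 W = 0.08602 W.

P ≈ 0.08602 W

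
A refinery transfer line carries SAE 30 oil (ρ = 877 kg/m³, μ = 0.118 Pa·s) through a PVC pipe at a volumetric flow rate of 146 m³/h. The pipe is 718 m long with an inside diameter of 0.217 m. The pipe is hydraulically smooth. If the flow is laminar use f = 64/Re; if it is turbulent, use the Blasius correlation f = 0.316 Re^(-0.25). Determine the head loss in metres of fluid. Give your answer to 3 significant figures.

Q = 146 m³/h = 146/3600 = 0.04056 m³/s.
Cross-sectional area A = πD²/4 = π(0.217)²/4 = 0.03698 m²; mean velocity V = Q/A = 0.04056/0.03698 = 1.097 m/s.
Reynolds number Re = ρVD/μ = 877 · 1.097 · 0.217 / 0.118 = 1769.
Re < 2300 → laminar flow, so f = 64/Re = 64/1769 = 0.03619 (the turbulent correlation is not needed).
Darcy-Weisbach: ΔP = f(L/D)(ρV²/2) = 0.03619·(718/0.217)·(877·1.097²/2) = 0.03619·3309·527.3 = 6.314e+04 Pa.
Head loss h_f = ΔP/(ρg) = 6.314e+04/(877·9.81) = 7.34 m.

h_f ≈ 7.34 m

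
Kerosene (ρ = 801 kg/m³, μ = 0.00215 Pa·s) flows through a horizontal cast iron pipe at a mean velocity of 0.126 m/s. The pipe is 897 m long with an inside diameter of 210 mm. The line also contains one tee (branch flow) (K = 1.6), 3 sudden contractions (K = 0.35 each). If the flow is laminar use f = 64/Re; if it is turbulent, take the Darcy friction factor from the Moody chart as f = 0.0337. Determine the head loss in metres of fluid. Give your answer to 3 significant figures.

h_f ≈ 0.119 m

Reynolds number Re = ρVD/μ = 801 · 0.126 · 0.21 / 0.00215 = 9858.
Re > 4000 → turbulent; use the Moody-chart value f = 0.0337.
Total minor-loss coefficient ΣK = 1·1.6 + 3·0.35 = 2.65.
ΔP = [f·L/D + ΣK]·(ρV²/2) = [0.0337·897/0.21 + 2.65]·(801·0.126²/2) = [143.9 + 2.65]·6.358 = 932.1 Pa.
Head loss h_f = ΔP/(ρg) = 932.1/(801·9.81) = 0.119 m.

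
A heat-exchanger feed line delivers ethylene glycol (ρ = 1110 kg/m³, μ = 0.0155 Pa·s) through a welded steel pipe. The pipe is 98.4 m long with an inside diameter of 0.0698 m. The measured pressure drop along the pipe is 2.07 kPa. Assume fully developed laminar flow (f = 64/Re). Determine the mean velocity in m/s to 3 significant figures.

For laminar flow, f = 64/Re with Re = ρVD/μ, so Darcy-Weisbach reduces to ΔP = 32μLV/D². Solving for V: V = ΔP·D²/(32μL) = 2070·(0.0698)²/(32·0.0155·98.4) = 0.2066 m/s.
Check: Re = ρVD/μ = 1110·0.2066·0.0698/0.0155 = 1033 < 2300, so the laminar assumption holds.

V ≈ 0.207 m/s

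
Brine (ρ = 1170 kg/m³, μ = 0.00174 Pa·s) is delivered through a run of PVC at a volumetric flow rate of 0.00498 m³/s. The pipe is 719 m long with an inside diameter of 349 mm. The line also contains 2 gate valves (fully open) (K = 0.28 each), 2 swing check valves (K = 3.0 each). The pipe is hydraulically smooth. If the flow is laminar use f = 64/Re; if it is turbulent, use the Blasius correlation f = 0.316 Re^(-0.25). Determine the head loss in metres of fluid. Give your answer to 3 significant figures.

Cross-sectional area A = πD²/4 = π(0.349)²/4 = 0.09566 m²; mean velocity V = Q/A = 0.00498/0.09566 = 0.05206 m/s.
Reynolds number Re = ρVD/μ = 1170 · 0.05206 · 0.349 / 0.00174 = 1.222e+04.
Re > 4000 → turbulent. Smooth-pipe (Blasius): f = 0.316 Re^(-0.25) = 0.316/(1.222e+04)^0.25 = 0.03006.
Total minor-loss coefficient ΣK = 2·0.28 + 2·3 = 6.56.
ΔP = [f·L/D + ΣK]·(ρV²/2) = [0.03006·719/0.349 + 6.56]·(1170·0.05206²/2) = [61.92 + 6.56]·1.585 = 108.6 Pa.
Head loss h_f = ΔP/(ρg) = 108.6/(1170·9.81) = 0.00946 m.

h_f ≈ 0.00946 m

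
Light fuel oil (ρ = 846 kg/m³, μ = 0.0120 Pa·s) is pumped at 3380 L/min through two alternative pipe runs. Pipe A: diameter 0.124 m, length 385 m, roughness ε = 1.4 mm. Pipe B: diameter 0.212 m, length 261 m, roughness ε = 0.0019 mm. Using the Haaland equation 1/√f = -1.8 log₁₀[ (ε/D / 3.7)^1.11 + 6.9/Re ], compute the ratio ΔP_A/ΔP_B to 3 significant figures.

ΔP_A/ΔP_B ≈ 35.7

Pipe A: V = Q/A = 0.05633/0.01208 = 4.665 m/s; Re = 4.078e+04; ε/D = 0.0113; Haaland → f = 0.04085; ΔP_A = f(L/D)(ρV²/2) = 1.167e+06 Pa.
Pipe B: V = Q/A = 0.05633/0.0353 = 1.596 m/s; Re = 2.385e+04; ε/D = 8.96e-06; Haaland → f = 0.02466; ΔP_B = f(L/D)(ρV²/2) = 3.271e+04 Pa.
ΔP_A/ΔP_B = 1.167e+06/3.271e+04 = 35.7.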